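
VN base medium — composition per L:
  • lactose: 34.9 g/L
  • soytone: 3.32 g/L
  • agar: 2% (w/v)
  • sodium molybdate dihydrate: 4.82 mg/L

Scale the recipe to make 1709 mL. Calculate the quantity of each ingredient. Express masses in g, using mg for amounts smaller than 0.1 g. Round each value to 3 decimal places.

Working volume: 1709 mL = 1.709 L.
lactose: 34.9 g/L × 1.709 L = 59.644 g
soytone: 3.32 g/L × 1.709 L = 5.674 g
agar: 2% w/v = 20 g/L → 20 × 1.709 L = 34.180 g
sodium molybdate dihydrate: 4.82 mg/L × 1.709 L = 8.237 mg

lactose 59.644 g; soytone 5.674 g; agar 34.180 g; sodium molybdate dihydrate 8.237 mg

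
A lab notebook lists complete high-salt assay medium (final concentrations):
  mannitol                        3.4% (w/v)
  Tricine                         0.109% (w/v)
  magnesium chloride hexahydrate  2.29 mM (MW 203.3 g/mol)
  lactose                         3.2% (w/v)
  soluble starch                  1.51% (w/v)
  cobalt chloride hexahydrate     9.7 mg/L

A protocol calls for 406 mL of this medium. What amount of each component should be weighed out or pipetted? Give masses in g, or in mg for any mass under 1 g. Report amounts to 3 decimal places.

Target volume = 406 mL = 0.406 L.
mannitol: 3.4% w/v = 34 g/L → 34 × 0.406 L = 13.804 g
Tricine: 0.109% w/v = 1.09 g/L → 1.09 × 0.406 L = 0.44254 g = 442.540 mg
magnesium chloride hexahydrate: 2.29 mmol/L × 203.3 mg/mmol × 0.406 L = 189.016 mg
lactose: 3.2% w/v = 32 g/L → 32 × 0.406 L = 12.992 g
soluble starch: 1.51% w/v = 15.1 g/L → 15.1 × 0.406 L = 6.131 g
cobalt chloride hexahydrate: 9.7 mg/L × 0.406 L = 3.938 mg

mannitol 13.804 g; Tricine 442.540 mg; magnesium chloride hexahydrate 189.016 mg; lactose 12.992 g; soluble starch 6.131 g; cobalt chloride hexahydrate 3.938 mg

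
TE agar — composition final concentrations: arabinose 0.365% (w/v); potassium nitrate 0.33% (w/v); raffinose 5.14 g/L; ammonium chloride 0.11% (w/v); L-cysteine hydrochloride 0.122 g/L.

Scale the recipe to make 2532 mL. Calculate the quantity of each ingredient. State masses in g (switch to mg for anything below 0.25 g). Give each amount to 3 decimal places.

arabinose 9.242 g; potassium nitrate 8.356 g; raffinose 13.014 g; ammonium chloride 2.785 g; L-cysteine hydrochloride 0.309 g

Target volume = 2532 mL = 2.532 L.
arabinose: 0.365 g per 100 mL × 2532 mL ÷ 100 = 9.242 g
potassium nitrate: 0.33 g per 100 mL × 2532 mL ÷ 100 = 8.356 g
raffinose: 5.14 g/L × 2.532 L = 13.014 g
ammonium chloride: 0.11 g per 100 mL × 2532 mL ÷ 100 = 2.785 g
L-cysteine hydrochloride: 0.122 g/L × 2.532 L = 0.309 g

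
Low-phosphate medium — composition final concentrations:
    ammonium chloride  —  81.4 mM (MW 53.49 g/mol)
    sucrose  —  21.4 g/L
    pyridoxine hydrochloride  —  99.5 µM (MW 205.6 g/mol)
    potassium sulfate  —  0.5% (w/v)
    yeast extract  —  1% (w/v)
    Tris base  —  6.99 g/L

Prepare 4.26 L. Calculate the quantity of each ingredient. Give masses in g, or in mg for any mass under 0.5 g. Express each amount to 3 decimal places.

ammonium chloride 18.548 g; sucrose 91.164 g; pyridoxine hydrochloride 87.148 mg; potassium sulfate 21.300 g; yeast extract 42.600 g; Tris base 29.777 g

Working volume: 4.26 L.
ammonium chloride: 81.4 mmol/L × 53.49 g/mol × 4.26 L ÷ 1000 = 18.548 g
sucrose: 21.4 g/L × 4.26 L = 91.164 g
pyridoxine hydrochloride: 99.5 µmol/L × 205.6 g/mol × 4.26 L ÷ 1000 = 87.148 mg
potassium sulfate: 0.5% w/v = 5 g/L → 5 × 4.26 L = 21.300 g
yeast extract: 1 g per 100 mL × 4260 mL ÷ 100 = 42.600 g
Tris base: 6.99 g/L × 4.26 L = 29.777 g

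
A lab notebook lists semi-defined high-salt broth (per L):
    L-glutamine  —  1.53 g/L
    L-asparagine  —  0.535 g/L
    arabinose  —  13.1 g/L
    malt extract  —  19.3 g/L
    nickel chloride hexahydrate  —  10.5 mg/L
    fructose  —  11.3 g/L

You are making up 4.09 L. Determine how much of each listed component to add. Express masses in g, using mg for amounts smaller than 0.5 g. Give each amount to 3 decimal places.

Working volume: 4.09 L.
L-glutamine: 1.53 g/L × 4.09 L = 6.258 g
L-asparagine: 0.535 g/L × 4.09 L = 2.188 g
arabinose: 13.1 g/L × 4.09 L = 53.579 g
malt extract: 19.3 g/L × 4.09 L = 78.937 g
nickel chloride hexahydrate: 10.5 mg/L × 4.09 L = 42.945 mg
fructose: 11.3 g/L × 4.09 L = 46.217 g

L-glutamine 6.258 g; L-asparagine 2.188 g; arabinose 53.579 g; malt extract 78.937 g; nickel chloride hexahydrate 42.945 mg; fructose 46.217 g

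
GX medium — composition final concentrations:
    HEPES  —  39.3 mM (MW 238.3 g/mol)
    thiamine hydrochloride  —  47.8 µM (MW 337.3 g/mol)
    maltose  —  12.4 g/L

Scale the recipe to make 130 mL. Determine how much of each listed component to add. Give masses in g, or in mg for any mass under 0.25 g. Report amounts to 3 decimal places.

Working volume: 130 mL = 0.13 L.
HEPES: 39.3 mmol/L × 238.3 g/mol × 0.13 L ÷ 1000 = 1.217 g
thiamine hydrochloride: 47.8 µmol/L × 337.3 g/mol × 0.13 L ÷ 1000 = 2.096 mg
maltose: 12.4 g/L × 0.13 L = 1.612 g

HEPES 1.217 g; thiamine hydrochloride 2.096 mg; maltose 1.612 g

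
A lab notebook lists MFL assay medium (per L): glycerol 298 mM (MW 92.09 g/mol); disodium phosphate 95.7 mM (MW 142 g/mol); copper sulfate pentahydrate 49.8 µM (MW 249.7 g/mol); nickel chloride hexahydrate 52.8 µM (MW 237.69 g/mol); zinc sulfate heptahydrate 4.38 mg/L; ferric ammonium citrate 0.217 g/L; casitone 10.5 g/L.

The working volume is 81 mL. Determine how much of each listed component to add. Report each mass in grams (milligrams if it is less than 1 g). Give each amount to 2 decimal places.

glycerol 2.22 g; disodium phosphate 1.10 g; copper sulfate pentahydrate 1.01 mg; nickel chloride hexahydrate 1.02 mg; zinc sulfate heptahydrate 0.35 mg; ferric ammonium citrate 17.58 mg; casitone 850.50 mg

Scale factor relative to 1 L: 0.081.
glycerol: 298 mmol/L × 92.09 g/mol × 0.081 L ÷ 1000 = 2.22 g
disodium phosphate: 95.7 mmol/L × 142 g/mol × 0.081 L ÷ 1000 = 1.10 g
copper sulfate pentahydrate: 49.8 µmol/L × 249.7 g/mol × 0.081 L ÷ 1000 = 1.01 mg
nickel chloride hexahydrate: 52.8 µmol/L × 237.69 g/mol × 0.081 L ÷ 1000 = 1.02 mg
zinc sulfate heptahydrate: 4.38 mg/L × 0.081 L = 0.35 mg
ferric ammonium citrate: 0.217 g/L × 0.081 L = 0.017577 g = 17.58 mg
casitone: 10.5 g/L × 0.081 L = 0.8505 g = 850.50 mg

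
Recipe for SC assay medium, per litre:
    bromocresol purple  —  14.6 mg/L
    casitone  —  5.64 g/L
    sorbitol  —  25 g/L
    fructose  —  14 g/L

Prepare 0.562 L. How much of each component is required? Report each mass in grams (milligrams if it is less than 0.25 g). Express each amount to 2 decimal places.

bromocresol purple 8.21 mg; casitone 3.17 g; sorbitol 14.05 g; fructose 7.87 g

Working volume: 0.562 L.
bromocresol purple: 14.6 mg/L × 0.562 L = 8.21 mg
casitone: 5.64 g/L × 0.562 L = 3.17 g
sorbitol: 25 g/L × 0.562 L = 14.05 g
fructose: 14 g/L × 0.562 L = 7.87 g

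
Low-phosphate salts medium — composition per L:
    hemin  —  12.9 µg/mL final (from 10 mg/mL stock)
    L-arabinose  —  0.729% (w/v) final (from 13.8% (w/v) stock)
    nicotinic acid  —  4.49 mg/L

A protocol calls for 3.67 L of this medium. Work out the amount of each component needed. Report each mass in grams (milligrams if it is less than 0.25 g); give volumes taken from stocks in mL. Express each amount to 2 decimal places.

hemin 4.73 mL; L-arabinose 193.87 mL; nicotinic acid 16.48 mg

Working volume: 3.67 L.
hemin: V = C2·V2/C1 = 12.9 µg/mL × 3670 mL ÷ 10000 µg/mL = 4.73 mL
L-arabinose: C1V1 = C2V2 → 0.729% ÷ 13.8% × 3670 mL = 193.87 mL
nicotinic acid: 4.49 mg/L × 3.67 L = 16.48 mg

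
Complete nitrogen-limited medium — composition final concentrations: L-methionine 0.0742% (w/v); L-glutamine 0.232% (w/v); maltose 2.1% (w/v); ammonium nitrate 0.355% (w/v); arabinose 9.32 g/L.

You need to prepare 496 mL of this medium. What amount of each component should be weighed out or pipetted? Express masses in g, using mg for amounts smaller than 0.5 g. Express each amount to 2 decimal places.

L-methionine 368.03 mg; L-glutamine 1.15 g; maltose 10.42 g; ammonium nitrate 1.76 g; arabinose 4.62 g

Scale factor relative to 1 L: 0.496.
L-methionine: 0.0742 g per 100 mL × 496 mL ÷ 100 = 0.368032 g = 368.03 mg
L-glutamine: 0.232 g per 100 mL × 496 mL ÷ 100 = 1.15 g
maltose: 2.1 g per 100 mL × 496 mL ÷ 100 = 10.42 g
ammonium nitrate: 0.355 g per 100 mL × 496 mL ÷ 100 = 1.76 g
arabinose: 9.32 g/L × 0.496 L = 4.62 g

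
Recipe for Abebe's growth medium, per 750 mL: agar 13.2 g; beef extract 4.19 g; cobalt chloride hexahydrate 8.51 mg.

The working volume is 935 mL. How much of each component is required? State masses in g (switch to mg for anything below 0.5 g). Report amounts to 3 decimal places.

agar 16.456 g; beef extract 5.224 g; cobalt chloride hexahydrate 10.609 mg

Scale factor = 935 mL / 750 mL = 1.24667.
agar: 13.2 g × (935 mL / 750 mL) = 16.456 g
beef extract: 4.19 g × (935 mL / 750 mL) = 5.224 g
cobalt chloride hexahydrate: 8.51 mg × (935 mL / 750 mL) = 10.609 mg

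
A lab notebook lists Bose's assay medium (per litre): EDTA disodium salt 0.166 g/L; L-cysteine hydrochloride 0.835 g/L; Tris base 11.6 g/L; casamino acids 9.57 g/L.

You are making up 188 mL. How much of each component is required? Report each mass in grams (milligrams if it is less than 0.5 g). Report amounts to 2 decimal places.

Working volume: 188 mL = 0.188 L.
EDTA disodium salt: 0.166 g/L × 0.188 L = 0.031208 g = 31.21 mg
L-cysteine hydrochloride: 0.835 g/L × 0.188 L = 0.15698 g = 156.98 mg
Tris base: 11.6 g/L × 0.188 L = 2.18 g
casamino acids: 9.57 g/L × 0.188 L = 1.80 g

EDTA disodium salt 31.21 mg; L-cysteine hydrochloride 156.98 mg; Tris base 2.18 g; casamino acids 1.80 g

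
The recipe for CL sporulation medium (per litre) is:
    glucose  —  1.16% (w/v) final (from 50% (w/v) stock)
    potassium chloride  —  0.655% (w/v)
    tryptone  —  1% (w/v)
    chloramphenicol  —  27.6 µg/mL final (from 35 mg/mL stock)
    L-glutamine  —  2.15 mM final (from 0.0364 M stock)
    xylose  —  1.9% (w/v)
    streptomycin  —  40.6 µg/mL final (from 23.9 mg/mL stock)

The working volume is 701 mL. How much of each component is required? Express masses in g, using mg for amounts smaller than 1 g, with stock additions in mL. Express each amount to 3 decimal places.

glucose 16.263 mL; potassium chloride 4.592 g; tryptone 7.010 g; chloramphenicol 0.553 mL; L-glutamine 41.405 mL; xylose 13.319 g; streptomycin 1.191 mL

Target volume = 701 mL = 0.701 L.
glucose: C1V1 = C2V2 → 1.16% ÷ 50% × 701 mL = 16.263 mL
potassium chloride: 0.655 g per 100 mL × 701 mL ÷ 100 = 4.592 g
tryptone: 1 g per 100 mL × 701 mL ÷ 100 = 7.010 g
chloramphenicol: C1V1 = C2V2 → 27.6 µg/mL × 701 mL ÷ 35000 µg/mL = 0.553 mL
L-glutamine: dilute stock: 2.15 mM × 701 mL ÷ 36.4 mM = 41.405 mL
xylose: 1.9% w/v = 19 g/L → 19 × 0.701 L = 13.319 g
streptomycin: V = C2·V2/C1 = 40.6 µg/mL × 701 mL ÷ 23900 µg/mL = 1.191 mL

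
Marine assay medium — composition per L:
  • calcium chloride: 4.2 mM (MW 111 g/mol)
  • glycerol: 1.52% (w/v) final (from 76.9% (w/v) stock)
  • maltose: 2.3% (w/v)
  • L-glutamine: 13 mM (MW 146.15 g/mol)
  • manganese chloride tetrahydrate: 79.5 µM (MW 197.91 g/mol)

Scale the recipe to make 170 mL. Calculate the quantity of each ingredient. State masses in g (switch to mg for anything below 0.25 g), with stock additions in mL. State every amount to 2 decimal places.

calcium chloride 79.25 mg; glycerol 3.36 mL; maltose 3.91 g; L-glutamine 0.32 g; manganese chloride tetrahydrate 2.67 mg

Target volume = 170 mL = 0.17 L.
calcium chloride: 4.2 mmol/L × 111 mg/mmol × 0.17 L = 79.25 mg
glycerol: C1V1 = C2V2 → 1.52% ÷ 76.9% × 170 mL = 3.36 mL
maltose: 2.3 g per 100 mL × 170 mL ÷ 100 = 3.91 g
L-glutamine: 13 mmol/L × 146.15 g/mol × 0.17 L ÷ 1000 = 0.32 g
manganese chloride tetrahydrate: 79.5 µmol/L × 197.91 g/mol × 0.17 L ÷ 1000 = 2.67 mg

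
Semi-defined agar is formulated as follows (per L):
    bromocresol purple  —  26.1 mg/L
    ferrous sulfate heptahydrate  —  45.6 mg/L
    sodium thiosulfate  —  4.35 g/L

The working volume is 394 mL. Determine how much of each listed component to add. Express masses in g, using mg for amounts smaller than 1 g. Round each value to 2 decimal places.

Working volume: 394 mL = 0.394 L.
bromocresol purple: 26.1 mg/L × 0.394 L = 10.28 mg
ferrous sulfate heptahydrate: 45.6 mg/L × 0.394 L = 17.97 mg
sodium thiosulfate: 4.35 g/L × 0.394 L = 1.71 g

bromocresol purple 10.28 mg; ferrous sulfate heptahydrate 17.97 mg; sodium thiosulfate 1.71 g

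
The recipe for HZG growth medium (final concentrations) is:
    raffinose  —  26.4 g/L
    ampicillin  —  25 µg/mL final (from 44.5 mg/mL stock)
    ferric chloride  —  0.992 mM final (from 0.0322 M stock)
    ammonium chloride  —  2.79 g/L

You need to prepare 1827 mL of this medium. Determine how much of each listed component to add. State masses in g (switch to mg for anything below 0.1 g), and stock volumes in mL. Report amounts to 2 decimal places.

Scale factor relative to 1 L: 1.827.
raffinose: 26.4 g/L × 1.827 L = 48.23 g
ampicillin: dilute stock: 25 µg/mL × 1827 mL ÷ 44500 µg/mL = 1.03 mL
ferric chloride: C1V1 = C2V2 → 0.992 mM × 1827 mL ÷ 32.2 mM = 56.29 mL
ammonium chloride: 2.79 g/L × 1.827 L = 5.10 g

raffinose 48.23 g; ampicillin 1.03 mL; ferric chloride 56.29 mL; ammonium chloride 5.10 g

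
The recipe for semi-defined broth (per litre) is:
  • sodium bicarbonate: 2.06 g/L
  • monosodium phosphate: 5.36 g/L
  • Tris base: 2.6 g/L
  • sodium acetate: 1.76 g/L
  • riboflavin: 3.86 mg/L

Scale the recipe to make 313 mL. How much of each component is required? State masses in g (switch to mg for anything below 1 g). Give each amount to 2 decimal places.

sodium bicarbonate 644.78 mg; monosodium phosphate 1.68 g; Tris base 813.80 mg; sodium acetate 550.88 mg; riboflavin 1.21 mg

Working volume: 313 mL = 0.313 L.
sodium bicarbonate: 2.06 g/L × 0.313 L = 0.64478 g = 644.78 mg
monosodium phosphate: 5.36 g/L × 0.313 L = 1.68 g
Tris base: 2.6 g/L × 0.313 L = 0.8138 g = 813.80 mg
sodium acetate: 1.76 g/L × 0.313 L = 0.55088 g = 550.88 mg
riboflavin: 3.86 mg/L × 0.313 L = 1.21 mg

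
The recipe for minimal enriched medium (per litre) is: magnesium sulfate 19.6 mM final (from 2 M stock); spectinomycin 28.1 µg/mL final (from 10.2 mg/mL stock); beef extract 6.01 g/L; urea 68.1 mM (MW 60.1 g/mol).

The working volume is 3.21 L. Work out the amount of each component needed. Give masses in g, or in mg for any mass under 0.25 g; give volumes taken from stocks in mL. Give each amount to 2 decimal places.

Working volume: 3.21 L.
magnesium sulfate: V = C2·V2/C1 = 19.6 mM × 3210 mL ÷ 2000 mM = 31.46 mL
spectinomycin: V = C2·V2/C1 = 28.1 µg/mL × 3210 mL ÷ 10200 µg/mL = 8.84 mL
beef extract: 6.01 g/L × 3.21 L = 19.29 g
urea: 68.1 mmol/L × 60.1 g/mol × 3.21 L ÷ 1000 = 13.14 g

magnesium sulfate 31.46 mL; spectinomycin 8.84 mL; beef extract 19.29 g; urea 13.14 g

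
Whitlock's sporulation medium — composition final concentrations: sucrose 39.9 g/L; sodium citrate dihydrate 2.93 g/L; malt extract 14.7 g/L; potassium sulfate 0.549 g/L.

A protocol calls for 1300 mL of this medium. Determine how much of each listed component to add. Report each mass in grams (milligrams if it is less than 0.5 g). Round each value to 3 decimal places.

sucrose 51.870 g; sodium citrate dihydrate 3.809 g; malt extract 19.110 g; potassium sulfate 0.714 g

Target volume = 1300 mL = 1.3 L.
sucrose: 39.9 g/L × 1.3 L = 51.870 g
sodium citrate dihydrate: 2.93 g/L × 1.3 L = 3.809 g
malt extract: 14.7 g/L × 1.3 L = 19.110 g
potassium sulfate: 0.549 g/L × 1.3 L = 0.714 g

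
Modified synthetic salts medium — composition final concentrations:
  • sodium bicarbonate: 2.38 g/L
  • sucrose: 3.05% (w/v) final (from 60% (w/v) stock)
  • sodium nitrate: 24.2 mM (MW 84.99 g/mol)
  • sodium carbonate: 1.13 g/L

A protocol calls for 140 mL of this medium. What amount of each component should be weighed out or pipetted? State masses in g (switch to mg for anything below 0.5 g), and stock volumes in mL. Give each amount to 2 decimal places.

Target volume = 140 mL = 0.14 L.
sodium bicarbonate: 2.38 g/L × 0.14 L = 0.3332 g = 333.20 mg
sucrose: C1V1 = C2V2 → 3.05% ÷ 60% × 140 mL = 7.12 mL
sodium nitrate: 24.2 mmol/L × 84.99 mg/mmol × 0.14 L = 287.95 mg
sodium carbonate: 1.13 g/L × 0.14 L = 0.1582 g = 158.20 mg

sodium bicarbonate 333.20 mg; sucrose 7.12 mL; sodium nitrate 287.95 mg; sodium carbonate 158.20 mg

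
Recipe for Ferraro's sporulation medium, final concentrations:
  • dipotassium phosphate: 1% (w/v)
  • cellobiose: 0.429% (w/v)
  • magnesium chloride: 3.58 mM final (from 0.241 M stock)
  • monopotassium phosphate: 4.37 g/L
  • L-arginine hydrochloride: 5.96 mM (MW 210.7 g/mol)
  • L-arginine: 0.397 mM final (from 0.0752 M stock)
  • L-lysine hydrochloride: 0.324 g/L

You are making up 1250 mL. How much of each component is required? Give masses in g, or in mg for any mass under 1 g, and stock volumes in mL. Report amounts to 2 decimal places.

dipotassium phosphate 12.50 g; cellobiose 5.36 g; magnesium chloride 18.57 mL; monopotassium phosphate 5.46 g; L-arginine hydrochloride 1.57 g; L-arginine 6.60 mL; L-lysine hydrochloride 405.00 mg

Scale factor relative to 1 L: 1.25.
dipotassium phosphate: 1 g per 100 mL × 1250 mL ÷ 100 = 12.50 g
cellobiose: 0.429 g per 100 mL × 1250 mL ÷ 100 = 5.36 g
magnesium chloride: V = C2·V2/C1 = 3.58 mM × 1250 mL ÷ 241 mM = 18.57 mL
monopotassium phosphate: 4.37 g/L × 1.25 L = 5.46 g
L-arginine hydrochloride: 5.96 mmol/L × 210.7 g/mol × 1.25 L ÷ 1000 = 1.57 g
L-arginine: dilute stock: 0.397 mM × 1250 mL ÷ 75.2 mM = 6.60 mL
L-lysine hydrochloride: 0.324 g/L × 1.25 L = 0.405 g = 405.00 mg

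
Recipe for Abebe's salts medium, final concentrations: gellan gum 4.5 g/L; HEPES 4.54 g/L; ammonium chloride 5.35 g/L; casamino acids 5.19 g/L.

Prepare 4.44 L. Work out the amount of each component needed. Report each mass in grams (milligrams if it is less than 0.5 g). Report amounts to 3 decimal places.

gellan gum 19.980 g; HEPES 20.158 g; ammonium chloride 23.754 g; casamino acids 23.044 g

Working volume: 4.44 L.
gellan gum: 4.5 g/L × 4.44 L = 19.980 g
HEPES: 4.54 g/L × 4.44 L = 20.158 g
ammonium chloride: 5.35 g/L × 4.44 L = 23.754 g
casamino acids: 5.19 g/L × 4.44 L = 23.044 g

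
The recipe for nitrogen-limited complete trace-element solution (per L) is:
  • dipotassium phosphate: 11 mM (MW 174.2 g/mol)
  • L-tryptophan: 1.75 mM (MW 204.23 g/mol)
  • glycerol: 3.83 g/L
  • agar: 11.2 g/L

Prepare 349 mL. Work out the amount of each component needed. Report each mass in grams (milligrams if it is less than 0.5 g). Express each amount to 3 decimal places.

Scale factor relative to 1 L: 0.349.
dipotassium phosphate: 11 mmol/L × 174.2 g/mol × 0.349 L ÷ 1000 = 0.669 g
L-tryptophan: 1.75 mmol/L × 204.23 mg/mmol × 0.349 L = 124.733 mg
glycerol: 3.83 g/L × 0.349 L = 1.337 g
agar: 11.2 g/L × 0.349 L = 3.909 g

dipotassium phosphate 0.669 g; L-tryptophan 124.733 mg; glycerol 1.337 g; agar 3.909 g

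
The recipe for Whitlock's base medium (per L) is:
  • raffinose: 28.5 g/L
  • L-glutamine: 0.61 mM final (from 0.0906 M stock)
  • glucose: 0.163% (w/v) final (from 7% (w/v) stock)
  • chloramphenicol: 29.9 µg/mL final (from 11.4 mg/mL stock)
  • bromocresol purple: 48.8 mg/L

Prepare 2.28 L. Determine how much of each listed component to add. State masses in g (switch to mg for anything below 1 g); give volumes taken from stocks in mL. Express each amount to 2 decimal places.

Scale factor relative to 1 L: 2.28.
raffinose: 28.5 g/L × 2.28 L = 64.98 g
L-glutamine: dilute stock: 0.61 mM × 2280 mL ÷ 90.6 mM = 15.35 mL
glucose: dilute stock: 0.163% ÷ 7% × 2280 mL = 53.09 mL
chloramphenicol: C1V1 = C2V2 → 29.9 µg/mL × 2280 mL ÷ 11400 µg/mL = 5.98 mL
bromocresol purple: 48.8 mg/L × 2.28 L = 111.26 mg

raffinose 64.98 g; L-glutamine 15.35 mL; glucose 53.09 mL; chloramphenicol 5.98 mL; bromocresol purple 111.26 mg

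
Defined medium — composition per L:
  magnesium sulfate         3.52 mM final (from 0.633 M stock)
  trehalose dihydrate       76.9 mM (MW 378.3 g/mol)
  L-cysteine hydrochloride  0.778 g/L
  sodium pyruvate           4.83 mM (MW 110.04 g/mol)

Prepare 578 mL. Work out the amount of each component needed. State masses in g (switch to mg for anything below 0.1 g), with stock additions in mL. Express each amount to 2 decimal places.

Working volume: 578 mL = 0.578 L.
magnesium sulfate: C1V1 = C2V2 → 3.52 mM × 578 mL ÷ 633 mM = 3.21 mL
trehalose dihydrate: 76.9 mmol/L × 378.3 g/mol × 0.578 L ÷ 1000 = 16.81 g
L-cysteine hydrochloride: 0.778 g/L × 0.578 L = 0.45 g
sodium pyruvate: 4.83 mmol/L × 110.04 g/mol × 0.578 L ÷ 1000 = 0.31 g

magnesium sulfate 3.21 mL; trehalose dihydrate 16.81 g; L-cysteine hydrochloride 0.45 g; sodium pyruvate 0.31 g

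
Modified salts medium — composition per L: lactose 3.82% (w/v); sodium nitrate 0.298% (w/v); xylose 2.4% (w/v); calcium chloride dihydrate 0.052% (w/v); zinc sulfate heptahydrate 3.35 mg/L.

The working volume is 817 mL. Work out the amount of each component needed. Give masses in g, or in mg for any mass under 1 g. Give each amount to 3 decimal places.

Target volume = 817 mL = 0.817 L.
lactose: 3.82% w/v = 38.2 g/L → 38.2 × 0.817 L = 31.209 g
sodium nitrate: 0.298 g per 100 mL × 817 mL ÷ 100 = 2.435 g
xylose: 2.4 g per 100 mL × 817 mL ÷ 100 = 19.608 g
calcium chloride dihydrate: 0.052 g per 100 mL × 817 mL ÷ 100 = 0.42484 g = 424.840 mg
zinc sulfate heptahydrate: 3.35 mg/L × 0.817 L = 2.737 mg

lactose 31.209 g; sodium nitrate 2.435 g; xylose 19.608 g; calcium chloride dihydrate 424.840 mg; zinc sulfate heptahydrate 2.737 mg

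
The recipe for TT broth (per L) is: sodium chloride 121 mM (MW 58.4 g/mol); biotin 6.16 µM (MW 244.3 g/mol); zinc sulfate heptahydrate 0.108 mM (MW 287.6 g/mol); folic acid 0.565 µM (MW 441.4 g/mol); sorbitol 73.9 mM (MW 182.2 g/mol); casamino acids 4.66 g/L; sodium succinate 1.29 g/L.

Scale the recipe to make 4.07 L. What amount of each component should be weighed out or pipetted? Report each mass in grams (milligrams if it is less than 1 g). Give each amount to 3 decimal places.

Scale factor relative to 1 L: 4.07.
sodium chloride: 121 mmol/L × 58.4 g/mol × 4.07 L ÷ 1000 = 28.760 g
biotin: 6.16 µmol/L × 244.3 g/mol × 4.07 L ÷ 1000 = 6.125 mg
zinc sulfate heptahydrate: 0.108 mmol/L × 287.6 mg/mmol × 4.07 L = 126.417 mg
folic acid: 0.565 µmol/L × 441.4 g/mol × 4.07 L ÷ 1000 = 1.015 mg
sorbitol: 73.9 mmol/L × 182.2 g/mol × 4.07 L ÷ 1000 = 54.801 g
casamino acids: 4.66 g/L × 4.07 L = 18.966 g
sodium succinate: 1.29 g/L × 4.07 L = 5.250 g

sodium chloride 28.760 g; biotin 6.125 mg; zinc sulfate heptahydrate 126.417 mg; folic acid 1.015 mg; sorbitol 54.801 g; casamino acids 18.966 g; sodium succinate 5.250 g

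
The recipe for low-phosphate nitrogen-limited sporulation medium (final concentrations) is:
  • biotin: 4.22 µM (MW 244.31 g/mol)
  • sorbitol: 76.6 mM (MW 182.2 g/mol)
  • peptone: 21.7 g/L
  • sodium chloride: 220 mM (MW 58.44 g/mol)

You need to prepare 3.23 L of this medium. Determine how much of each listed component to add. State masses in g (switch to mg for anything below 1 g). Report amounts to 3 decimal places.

biotin 3.330 mg; sorbitol 45.080 g; peptone 70.091 g; sodium chloride 41.527 g

Scale factor relative to 1 L: 3.23.
biotin: 4.22 µmol/L × 244.31 g/mol × 3.23 L ÷ 1000 = 3.330 mg
sorbitol: 76.6 mmol/L × 182.2 g/mol × 3.23 L ÷ 1000 = 45.080 g
peptone: 21.7 g/L × 3.23 L = 70.091 g
sodium chloride: 220 mmol/L × 58.44 g/mol × 3.23 L ÷ 1000 = 41.527 g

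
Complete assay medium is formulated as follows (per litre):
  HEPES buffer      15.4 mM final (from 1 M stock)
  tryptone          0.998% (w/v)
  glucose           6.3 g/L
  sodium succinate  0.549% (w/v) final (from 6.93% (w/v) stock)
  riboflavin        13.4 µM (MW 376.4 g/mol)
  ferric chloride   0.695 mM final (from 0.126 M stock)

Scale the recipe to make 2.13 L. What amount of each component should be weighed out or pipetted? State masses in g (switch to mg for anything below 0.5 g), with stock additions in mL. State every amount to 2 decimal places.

Working volume: 2.13 L.
HEPES buffer: V = C2·V2/C1 = 15.4 mM × 2130 mL ÷ 1000 mM = 32.80 mL
tryptone: 0.998 g per 100 mL × 2130 mL ÷ 100 = 21.26 g
glucose: 6.3 g/L × 2.13 L = 13.42 g
sodium succinate: dilute stock: 0.549% ÷ 6.93% × 2130 mL = 168.74 mL
riboflavin: 13.4 µmol/L × 376.4 g/mol × 2.13 L ÷ 1000 = 10.74 mg
ferric chloride: C1V1 = C2V2 → 0.695 mM × 2130 mL ÷ 126 mM = 11.75 mL

HEPES buffer 32.80 mL; tryptone 21.26 g; glucose 13.42 g; sodium succinate 168.74 mL; riboflavin 10.74 mg; ferric chloride 11.75 mL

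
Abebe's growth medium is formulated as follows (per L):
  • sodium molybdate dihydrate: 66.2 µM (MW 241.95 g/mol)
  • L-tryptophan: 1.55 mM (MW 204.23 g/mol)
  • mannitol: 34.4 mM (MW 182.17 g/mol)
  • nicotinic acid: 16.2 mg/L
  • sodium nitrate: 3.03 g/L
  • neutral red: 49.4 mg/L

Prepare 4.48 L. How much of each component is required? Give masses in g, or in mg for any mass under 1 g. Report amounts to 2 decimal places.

Scale factor relative to 1 L: 4.48.
sodium molybdate dihydrate: 66.2 µmol/L × 241.95 g/mol × 4.48 L ÷ 1000 = 71.76 mg
L-tryptophan: 1.55 mmol/L × 204.23 g/mol × 4.48 L ÷ 1000 = 1.42 g
mannitol: 34.4 mmol/L × 182.17 g/mol × 4.48 L ÷ 1000 = 28.07 g
nicotinic acid: 16.2 mg/L × 4.48 L = 72.58 mg
sodium nitrate: 3.03 g/L × 4.48 L = 13.57 g
neutral red: 49.4 mg/L × 4.48 L = 221.31 mg

sodium molybdate dihydrate 71.76 mg; L-tryptophan 1.42 g; mannitol 28.07 g; nicotinic acid 72.58 mg; sodium nitrate 13.57 g; neutral red 221.31 mg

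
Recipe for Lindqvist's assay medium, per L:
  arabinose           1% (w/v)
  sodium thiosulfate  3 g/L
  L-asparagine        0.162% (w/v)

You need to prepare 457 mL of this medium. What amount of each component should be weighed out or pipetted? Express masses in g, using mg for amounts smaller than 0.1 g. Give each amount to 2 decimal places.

arabinose 4.57 g; sodium thiosulfate 1.37 g; L-asparagine 0.74 g

Target volume = 457 mL = 0.457 L.
arabinose: 1% w/v = 10 g/L → 10 × 0.457 L = 4.57 g
sodium thiosulfate: 3 g/L × 0.457 L = 1.37 g
L-asparagine: 0.162 g per 100 mL × 457 mL ÷ 100 = 0.74 g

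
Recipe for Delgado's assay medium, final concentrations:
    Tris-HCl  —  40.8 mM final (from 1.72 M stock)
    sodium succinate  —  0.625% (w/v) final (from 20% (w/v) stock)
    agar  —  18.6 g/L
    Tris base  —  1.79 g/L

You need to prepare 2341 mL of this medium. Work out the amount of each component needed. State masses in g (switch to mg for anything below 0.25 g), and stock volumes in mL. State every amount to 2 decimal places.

Tris-HCl 55.53 mL; sodium succinate 73.16 mL; agar 43.54 g; Tris base 4.19 g

Scale factor relative to 1 L: 2.341.
Tris-HCl: dilute stock: 40.8 mM × 2341 mL ÷ 1720 mM = 55.53 mL
sodium succinate: C1V1 = C2V2 → 0.625% ÷ 20% × 2341 mL = 73.16 mL
agar: 18.6 g/L × 2.341 L = 43.54 g
Tris base: 1.79 g/L × 2.341 L = 4.19 g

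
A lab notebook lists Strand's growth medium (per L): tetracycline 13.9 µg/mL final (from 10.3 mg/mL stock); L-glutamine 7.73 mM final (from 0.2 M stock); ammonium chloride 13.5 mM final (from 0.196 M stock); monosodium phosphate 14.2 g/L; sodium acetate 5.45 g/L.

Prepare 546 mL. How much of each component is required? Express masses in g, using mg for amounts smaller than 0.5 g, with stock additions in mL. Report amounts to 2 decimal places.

tetracycline 0.74 mL; L-glutamine 21.10 mL; ammonium chloride 37.61 mL; monosodium phosphate 7.75 g; sodium acetate 2.98 g

Target volume = 546 mL = 0.546 L.
tetracycline: dilute stock: 13.9 µg/mL × 546 mL ÷ 10300 µg/mL = 0.74 mL
L-glutamine: V = C2·V2/C1 = 7.73 mM × 546 mL ÷ 200 mM = 21.10 mL
ammonium chloride: C1V1 = C2V2 → 13.5 mM × 546 mL ÷ 196 mM = 37.61 mL
monosodium phosphate: 14.2 g/L × 0.546 L = 7.75 g
sodium acetate: 5.45 g/L × 0.546 L = 2.98 g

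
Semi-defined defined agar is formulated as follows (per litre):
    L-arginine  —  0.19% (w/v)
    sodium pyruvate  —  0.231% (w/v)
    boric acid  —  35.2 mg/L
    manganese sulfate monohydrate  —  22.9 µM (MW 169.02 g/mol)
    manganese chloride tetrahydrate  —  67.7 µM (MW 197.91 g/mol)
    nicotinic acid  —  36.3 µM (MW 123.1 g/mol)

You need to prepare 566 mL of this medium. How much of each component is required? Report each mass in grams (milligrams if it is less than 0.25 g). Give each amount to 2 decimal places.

L-arginine 1.08 g; sodium pyruvate 1.31 g; boric acid 19.92 mg; manganese sulfate monohydrate 2.19 mg; manganese chloride tetrahydrate 7.58 mg; nicotinic acid 2.53 mg

Working volume: 566 mL = 0.566 L.
L-arginine: 0.19% w/v = 1.9 g/L → 1.9 × 0.566 L = 1.08 g
sodium pyruvate: 0.231 g per 100 mL × 566 mL ÷ 100 = 1.31 g
boric acid: 35.2 mg/L × 0.566 L = 19.92 mg
manganese sulfate monohydrate: 22.9 µmol/L × 169.02 g/mol × 0.566 L ÷ 1000 = 2.19 mg
manganese chloride tetrahydrate: 67.7 µmol/L × 197.91 g/mol × 0.566 L ÷ 1000 = 7.58 mg
nicotinic acid: 36.3 µmol/L × 123.1 g/mol × 0.566 L ÷ 1000 = 2.53 mg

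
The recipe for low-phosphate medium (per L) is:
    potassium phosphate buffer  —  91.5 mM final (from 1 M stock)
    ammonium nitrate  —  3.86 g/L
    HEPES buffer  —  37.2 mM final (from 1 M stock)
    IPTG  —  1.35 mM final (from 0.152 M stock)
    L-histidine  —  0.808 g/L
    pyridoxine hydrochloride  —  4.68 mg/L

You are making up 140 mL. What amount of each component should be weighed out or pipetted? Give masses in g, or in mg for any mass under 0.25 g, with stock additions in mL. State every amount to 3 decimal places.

potassium phosphate buffer 12.810 mL; ammonium nitrate 0.540 g; HEPES buffer 5.208 mL; IPTG 1.243 mL; L-histidine 113.120 mg; pyridoxine hydrochloride 0.655 mg

Working volume: 140 mL = 0.14 L.
potassium phosphate buffer: dilute stock: 91.5 mM × 140 mL ÷ 1000 mM = 12.810 mL
ammonium nitrate: 3.86 g/L × 0.14 L = 0.540 g
HEPES buffer: dilute stock: 37.2 mM × 140 mL ÷ 1000 mM = 5.208 mL
IPTG: dilute stock: 1.35 mM × 140 mL ÷ 152 mM = 1.243 mL
L-histidine: 0.808 g/L × 0.14 L = 0.11312 g = 113.120 mg
pyridoxine hydrochloride: 4.68 mg/L × 0.14 L = 0.655 mg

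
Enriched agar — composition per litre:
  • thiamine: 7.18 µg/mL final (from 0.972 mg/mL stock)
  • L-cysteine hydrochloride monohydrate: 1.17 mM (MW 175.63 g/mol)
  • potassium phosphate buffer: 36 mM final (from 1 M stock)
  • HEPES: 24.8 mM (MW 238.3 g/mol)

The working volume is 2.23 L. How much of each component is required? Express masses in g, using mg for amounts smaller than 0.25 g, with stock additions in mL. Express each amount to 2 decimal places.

Scale factor relative to 1 L: 2.23.
thiamine: C1V1 = C2V2 → 7.18 µg/mL × 2230 mL ÷ 972 µg/mL = 16.47 mL
L-cysteine hydrochloride monohydrate: 1.17 mmol/L × 175.63 g/mol × 2.23 L ÷ 1000 = 0.46 g
potassium phosphate buffer: dilute stock: 36 mM × 2230 mL ÷ 1000 mM = 80.28 mL
HEPES: 24.8 mmol/L × 238.3 g/mol × 2.23 L ÷ 1000 = 13.18 g

thiamine 16.47 mL; L-cysteine hydrochloride monohydrate 0.46 g; potassium phosphate buffer 80.28 mL; HEPES 13.18 g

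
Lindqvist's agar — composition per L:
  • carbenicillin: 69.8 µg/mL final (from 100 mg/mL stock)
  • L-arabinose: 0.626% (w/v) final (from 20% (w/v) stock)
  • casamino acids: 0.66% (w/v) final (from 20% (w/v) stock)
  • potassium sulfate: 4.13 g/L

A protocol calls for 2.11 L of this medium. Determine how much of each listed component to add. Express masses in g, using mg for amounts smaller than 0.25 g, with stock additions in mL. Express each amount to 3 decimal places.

Scale factor relative to 1 L: 2.11.
carbenicillin: C1V1 = C2V2 → 69.8 µg/mL × 2110 mL ÷ 100000 µg/mL = 1.473 mL
L-arabinose: dilute stock: 0.626% ÷ 20% × 2110 mL = 66.043 mL
casamino acids: C1V1 = C2V2 → 0.66% ÷ 20% × 2110 mL = 69.630 mL
potassium sulfate: 4.13 g/L × 2.11 L = 8.714 g

carbenicillin 1.473 mL; L-arabinose 66.043 mL; casamino acids 69.630 mL; potassium sulfate 8.714 g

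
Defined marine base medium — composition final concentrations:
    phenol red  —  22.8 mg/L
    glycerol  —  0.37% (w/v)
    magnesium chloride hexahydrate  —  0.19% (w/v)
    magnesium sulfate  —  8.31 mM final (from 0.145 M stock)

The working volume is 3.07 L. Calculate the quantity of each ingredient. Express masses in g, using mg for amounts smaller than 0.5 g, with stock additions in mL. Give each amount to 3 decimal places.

Working volume: 3.07 L.
phenol red: 22.8 mg/L × 3.07 L = 69.996 mg
glycerol: 0.37 g per 100 mL × 3070 mL ÷ 100 = 11.359 g
magnesium chloride hexahydrate: 0.19% w/v = 1.9 g/L → 1.9 × 3.07 L = 5.833 g
magnesium sulfate: V = C2·V2/C1 = 8.31 mM × 3070 mL ÷ 145 mM = 175.943 mL

phenol red 69.996 mg; glycerol 11.359 g; magnesium chloride hexahydrate 5.833 g; magnesium sulfate 175.943 mL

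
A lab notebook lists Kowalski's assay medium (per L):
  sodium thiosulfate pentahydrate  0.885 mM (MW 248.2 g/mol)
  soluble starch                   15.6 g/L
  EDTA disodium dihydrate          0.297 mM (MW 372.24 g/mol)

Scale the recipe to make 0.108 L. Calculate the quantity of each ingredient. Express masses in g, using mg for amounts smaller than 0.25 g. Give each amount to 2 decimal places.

sodium thiosulfate pentahydrate 23.72 mg; soluble starch 1.68 g; EDTA disodium dihydrate 11.94 mg

Working volume: 0.108 L.
sodium thiosulfate pentahydrate: 0.885 mmol/L × 248.2 mg/mmol × 0.108 L = 23.72 mg
soluble starch: 15.6 g/L × 0.108 L = 1.68 g
EDTA disodium dihydrate: 0.297 mmol/L × 372.24 mg/mmol × 0.108 L = 11.94 mg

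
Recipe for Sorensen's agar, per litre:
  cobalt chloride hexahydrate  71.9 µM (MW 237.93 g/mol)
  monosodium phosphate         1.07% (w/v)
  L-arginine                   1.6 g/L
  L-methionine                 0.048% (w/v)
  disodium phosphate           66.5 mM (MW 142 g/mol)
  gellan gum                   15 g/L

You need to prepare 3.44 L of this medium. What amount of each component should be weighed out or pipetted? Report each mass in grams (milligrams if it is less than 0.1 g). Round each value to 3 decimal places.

Scale factor relative to 1 L: 3.44.
cobalt chloride hexahydrate: 71.9 µmol/L × 237.93 g/mol × 3.44 L ÷ 1000 = 58.849 mg
monosodium phosphate: 1.07% w/v = 10.7 g/L → 10.7 × 3.44 L = 36.808 g
L-arginine: 1.6 g/L × 3.44 L = 5.504 g
L-methionine: 0.048% w/v = 0.48 g/L → 0.48 × 3.44 L = 1.651 g
disodium phosphate: 66.5 mmol/L × 142 g/mol × 3.44 L ÷ 1000 = 32.484 g
gellan gum: 15 g/L × 3.44 L = 51.600 g

cobalt chloride hexahydrate 58.849 mg; monosodium phosphate 36.808 g; L-arginine 5.504 g; L-methionine 1.651 g; disodium phosphate 32.484 g; gellan gum 51.600 g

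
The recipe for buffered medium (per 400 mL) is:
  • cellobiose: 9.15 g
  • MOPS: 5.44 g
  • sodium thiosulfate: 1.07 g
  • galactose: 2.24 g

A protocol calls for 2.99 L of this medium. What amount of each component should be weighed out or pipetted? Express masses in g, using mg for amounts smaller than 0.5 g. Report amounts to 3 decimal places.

Ratio of target to recipe volume: 2990 / 400 = 7.475.
cellobiose: 9.15 g × (2990 mL / 400 mL) = 68.396 g
MOPS: 5.44 g × (2990 mL / 400 mL) = 40.664 g
sodium thiosulfate: 1.07 g × (2990 mL / 400 mL) = 7.998 g
galactose: 2.24 g × (2990 mL / 400 mL) = 16.744 g

cellobiose 68.396 g; MOPS 40.664 g; sodium thiosulfate 7.998 g; galactose 16.744 g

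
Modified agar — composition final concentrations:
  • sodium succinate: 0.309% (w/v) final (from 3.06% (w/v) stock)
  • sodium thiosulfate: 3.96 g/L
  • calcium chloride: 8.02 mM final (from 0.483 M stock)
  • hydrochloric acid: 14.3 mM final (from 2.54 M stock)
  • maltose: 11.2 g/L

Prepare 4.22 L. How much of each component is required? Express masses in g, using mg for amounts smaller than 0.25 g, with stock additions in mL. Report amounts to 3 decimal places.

Scale factor relative to 1 L: 4.22.
sodium succinate: dilute stock: 0.309% ÷ 3.06% × 4220 mL = 426.137 mL
sodium thiosulfate: 3.96 g/L × 4.22 L = 16.711 g
calcium chloride: C1V1 = C2V2 → 8.02 mM × 4220 mL ÷ 483 mM = 70.071 mL
hydrochloric acid: C1V1 = C2V2 → 14.3 mM × 4220 mL ÷ 2540 mM = 23.758 mL
maltose: 11.2 g/L × 4.22 L = 47.264 g

sodium succinate 426.137 mL; sodium thiosulfate 16.711 g; calcium chloride 70.071 mL; hydrochloric acid 23.758 mL; maltose 47.264 g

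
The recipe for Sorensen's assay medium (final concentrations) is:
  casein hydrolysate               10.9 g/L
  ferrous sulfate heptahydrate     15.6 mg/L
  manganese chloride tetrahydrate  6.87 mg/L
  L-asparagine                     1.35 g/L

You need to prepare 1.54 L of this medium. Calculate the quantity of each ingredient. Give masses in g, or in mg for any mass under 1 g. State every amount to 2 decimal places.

casein hydrolysate 16.79 g; ferrous sulfate heptahydrate 24.02 mg; manganese chloride tetrahydrate 10.58 mg; L-asparagine 2.08 g

Scale factor relative to 1 L: 1.54.
casein hydrolysate: 10.9 g/L × 1.54 L = 16.79 g
ferrous sulfate heptahydrate: 15.6 mg/L × 1.54 L = 24.02 mg
manganese chloride tetrahydrate: 6.87 mg/L × 1.54 L = 10.58 mg
L-asparagine: 1.35 g/L × 1.54 L = 2.08 g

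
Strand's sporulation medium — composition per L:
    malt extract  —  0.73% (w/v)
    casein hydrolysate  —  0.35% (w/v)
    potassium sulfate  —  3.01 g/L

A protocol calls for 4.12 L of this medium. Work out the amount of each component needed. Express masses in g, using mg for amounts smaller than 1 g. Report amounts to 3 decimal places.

Working volume: 4.12 L.
malt extract: 0.73% w/v = 7.3 g/L → 7.3 × 4.12 L = 30.076 g
casein hydrolysate: 0.35% w/v = 3.5 g/L → 3.5 × 4.12 L = 14.420 g
potassium sulfate: 3.01 g/L × 4.12 L = 12.401 g

malt extract 30.076 g; casein hydrolysate 14.420 g; potassium sulfate 12.401 g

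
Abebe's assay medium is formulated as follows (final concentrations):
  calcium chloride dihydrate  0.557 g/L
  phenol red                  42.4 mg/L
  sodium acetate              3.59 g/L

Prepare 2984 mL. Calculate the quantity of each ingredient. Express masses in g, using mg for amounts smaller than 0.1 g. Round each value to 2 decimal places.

Working volume: 2984 mL = 2.984 L.
calcium chloride dihydrate: 0.557 g/L × 2.984 L = 1.66 g
phenol red: 42.4 mg/L × 2.984 L = 126.522 mg = 0.13 g
sodium acetate: 3.59 g/L × 2.984 L = 10.71 g

calcium chloride dihydrate 1.66 g; phenol red 0.13 g; sodium acetate 10.71 g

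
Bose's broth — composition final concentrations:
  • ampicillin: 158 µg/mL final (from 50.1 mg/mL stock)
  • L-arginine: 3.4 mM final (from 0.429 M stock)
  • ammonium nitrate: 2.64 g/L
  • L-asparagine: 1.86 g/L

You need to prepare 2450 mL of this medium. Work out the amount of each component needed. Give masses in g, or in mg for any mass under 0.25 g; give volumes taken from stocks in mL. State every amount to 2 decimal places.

Working volume: 2450 mL = 2.45 L.
ampicillin: V = C2·V2/C1 = 158 µg/mL × 2450 mL ÷ 50100 µg/mL = 7.73 mL
L-arginine: V = C2·V2/C1 = 3.4 mM × 2450 mL ÷ 429 mM = 19.42 mL
ammonium nitrate: 2.64 g/L × 2.45 L = 6.47 g
L-asparagine: 1.86 g/L × 2.45 L = 4.56 g

ampicillin 7.73 mL; L-arginine 19.42 mL; ammonium nitrate 6.47 g; L-asparagine 4.56 g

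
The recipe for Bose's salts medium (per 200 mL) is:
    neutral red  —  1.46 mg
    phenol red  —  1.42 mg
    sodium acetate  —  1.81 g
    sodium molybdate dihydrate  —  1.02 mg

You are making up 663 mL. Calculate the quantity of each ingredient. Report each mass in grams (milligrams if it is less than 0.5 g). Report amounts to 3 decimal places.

Ratio of target to recipe volume: 663 / 200 = 3.315.
neutral red: 1.46 mg × (663 mL / 200 mL) = 4.840 mg
phenol red: 1.42 mg × (663 mL / 200 mL) = 4.707 mg
sodium acetate: 1.81 g × (663 mL / 200 mL) = 6.000 g
sodium molybdate dihydrate: 1.02 mg × (663 mL / 200 mL) = 3.381 mg

neutral red 4.840 mg; phenol red 4.707 mg; sodium acetate 6.000 g; sodium molybdate dihydrate 3.381 mg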